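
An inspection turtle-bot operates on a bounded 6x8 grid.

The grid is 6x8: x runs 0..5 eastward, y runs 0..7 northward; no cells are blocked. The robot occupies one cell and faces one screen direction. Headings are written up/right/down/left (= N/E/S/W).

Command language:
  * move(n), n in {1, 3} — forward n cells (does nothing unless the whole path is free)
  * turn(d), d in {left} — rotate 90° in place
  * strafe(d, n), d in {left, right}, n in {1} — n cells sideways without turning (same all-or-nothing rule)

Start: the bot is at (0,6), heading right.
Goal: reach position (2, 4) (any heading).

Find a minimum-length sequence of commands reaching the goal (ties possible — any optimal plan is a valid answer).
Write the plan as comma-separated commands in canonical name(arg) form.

t0: at (0,6), heading right
step 1 (strafe(right, 1)): at (0,5), heading right
step 2 (strafe(right, 1)): at (0,4), heading right
step 3 (move(1)): at (1,4), heading right
step 4 (move(1)): at (2,4), heading right
minimal: 4 command(s), checked below 4.

strafe(right, 1), strafe(right, 1), move(1), move(1)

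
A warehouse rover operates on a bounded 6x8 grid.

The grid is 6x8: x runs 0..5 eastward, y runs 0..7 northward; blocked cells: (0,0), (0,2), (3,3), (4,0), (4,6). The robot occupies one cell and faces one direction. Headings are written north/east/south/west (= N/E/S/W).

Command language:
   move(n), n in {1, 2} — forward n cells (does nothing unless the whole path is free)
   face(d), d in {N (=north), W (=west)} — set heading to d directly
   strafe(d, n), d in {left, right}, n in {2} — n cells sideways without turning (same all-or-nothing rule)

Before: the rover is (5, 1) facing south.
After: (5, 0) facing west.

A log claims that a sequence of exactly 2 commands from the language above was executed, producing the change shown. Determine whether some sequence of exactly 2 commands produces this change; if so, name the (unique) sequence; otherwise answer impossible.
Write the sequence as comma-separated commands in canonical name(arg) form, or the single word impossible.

key: cell and facing (now W) both changed — the 2 commands mix motion and turning
from: (5, 1) facing south
1. move(1) → (5, 0) facing south
2. face(W) → (5, 0) facing west
uniquely the one of 36 2-step routes that fits.

move(1), face(W)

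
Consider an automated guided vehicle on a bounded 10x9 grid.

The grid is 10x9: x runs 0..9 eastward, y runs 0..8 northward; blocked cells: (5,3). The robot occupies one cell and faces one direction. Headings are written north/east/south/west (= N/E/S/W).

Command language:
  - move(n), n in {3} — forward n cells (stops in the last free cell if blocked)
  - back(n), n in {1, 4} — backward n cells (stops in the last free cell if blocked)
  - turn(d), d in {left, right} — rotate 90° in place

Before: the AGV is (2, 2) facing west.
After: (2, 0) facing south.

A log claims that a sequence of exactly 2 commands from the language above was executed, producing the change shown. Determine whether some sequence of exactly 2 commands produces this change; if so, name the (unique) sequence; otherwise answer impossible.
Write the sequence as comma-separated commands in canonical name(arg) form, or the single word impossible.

key: move(3) runs into the grid edge before its full distance
begin: (2, 2) facing west
[1] after turn(left): (2, 2) facing south
[2] after move(3): (2, 0) facing south
all 25 alternatives checked — unique.

turn(left), move(3)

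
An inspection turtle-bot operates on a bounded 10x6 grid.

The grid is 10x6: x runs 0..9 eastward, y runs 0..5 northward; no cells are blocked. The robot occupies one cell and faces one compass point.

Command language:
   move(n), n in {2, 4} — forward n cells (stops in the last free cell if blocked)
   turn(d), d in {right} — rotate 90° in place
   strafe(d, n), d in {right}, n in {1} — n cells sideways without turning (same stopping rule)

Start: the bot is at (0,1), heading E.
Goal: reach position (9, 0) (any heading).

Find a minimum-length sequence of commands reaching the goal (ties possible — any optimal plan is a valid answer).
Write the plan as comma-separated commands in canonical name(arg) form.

from: at (0,1), heading E
1. strafe(right, 1) → at (0,0), heading E
2. move(4) → at (4,0), heading E
3. move(4) → at (8,0), heading E
4. move(4) → at (9,0), heading E
minimal: 4 command(s), checked below 4.

strafe(right, 1), move(4), move(4), move(4)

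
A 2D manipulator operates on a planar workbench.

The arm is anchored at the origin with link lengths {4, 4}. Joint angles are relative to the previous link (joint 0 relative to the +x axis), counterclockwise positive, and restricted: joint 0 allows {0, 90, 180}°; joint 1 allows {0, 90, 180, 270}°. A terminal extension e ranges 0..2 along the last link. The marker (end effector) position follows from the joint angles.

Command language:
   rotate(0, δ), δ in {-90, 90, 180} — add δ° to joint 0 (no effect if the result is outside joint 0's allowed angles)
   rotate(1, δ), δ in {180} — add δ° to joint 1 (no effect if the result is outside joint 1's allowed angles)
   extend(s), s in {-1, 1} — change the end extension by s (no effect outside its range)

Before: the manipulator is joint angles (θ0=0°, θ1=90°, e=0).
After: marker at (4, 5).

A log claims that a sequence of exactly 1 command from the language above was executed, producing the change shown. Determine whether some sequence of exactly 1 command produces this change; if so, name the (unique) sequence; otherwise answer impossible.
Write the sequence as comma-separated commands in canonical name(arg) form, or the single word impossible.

from: joint angles (θ0=0°, θ1=90°, e=0)
1. extend(1) → joint angles (θ0=0°, θ1=90°, e=1)
all 6 alternatives checked — unique.

extend(1)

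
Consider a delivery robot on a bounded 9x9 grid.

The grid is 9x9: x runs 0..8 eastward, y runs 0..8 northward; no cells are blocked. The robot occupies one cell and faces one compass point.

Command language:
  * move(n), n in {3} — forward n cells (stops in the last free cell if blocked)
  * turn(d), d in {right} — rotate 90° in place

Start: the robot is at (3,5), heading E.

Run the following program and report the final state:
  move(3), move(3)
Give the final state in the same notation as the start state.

at (8,5), heading E

initial: at (3,5), heading E
t=1 move(3) ⇒ at (6,5), heading E
t=2 move(3) ⇒ at (8,5), heading E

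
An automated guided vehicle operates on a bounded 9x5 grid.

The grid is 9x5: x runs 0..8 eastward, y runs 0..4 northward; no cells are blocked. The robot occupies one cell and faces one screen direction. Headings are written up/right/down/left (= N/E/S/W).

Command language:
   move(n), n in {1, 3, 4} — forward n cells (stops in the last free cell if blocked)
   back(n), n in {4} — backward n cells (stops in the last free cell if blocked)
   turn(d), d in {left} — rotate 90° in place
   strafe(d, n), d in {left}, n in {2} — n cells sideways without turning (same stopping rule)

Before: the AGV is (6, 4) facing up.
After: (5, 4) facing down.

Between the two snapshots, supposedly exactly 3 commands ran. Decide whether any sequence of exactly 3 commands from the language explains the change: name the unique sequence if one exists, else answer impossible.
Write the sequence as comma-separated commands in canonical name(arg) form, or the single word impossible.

key: position moved to (5,4) AND the heading swung to S — translation plus rotation needed
t0: (6, 4) facing up
[1] after turn(left): (6, 4) facing left
[2] after move(1): (5, 4) facing left
[3] after turn(left): (5, 4) facing down
no rival 3-sequence matches.

turn(left), move(1), turn(left)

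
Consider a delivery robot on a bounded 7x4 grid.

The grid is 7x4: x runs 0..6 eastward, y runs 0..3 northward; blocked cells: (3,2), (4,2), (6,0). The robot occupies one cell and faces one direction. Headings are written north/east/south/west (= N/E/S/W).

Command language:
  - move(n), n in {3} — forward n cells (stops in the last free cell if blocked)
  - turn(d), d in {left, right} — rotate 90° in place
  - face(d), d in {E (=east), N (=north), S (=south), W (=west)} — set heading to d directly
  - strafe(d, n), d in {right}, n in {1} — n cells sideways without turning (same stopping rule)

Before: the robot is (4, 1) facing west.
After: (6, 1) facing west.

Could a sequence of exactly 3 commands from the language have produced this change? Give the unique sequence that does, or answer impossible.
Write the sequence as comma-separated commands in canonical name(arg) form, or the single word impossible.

key: move(3) runs into the grid edge before its full distance
begin: (4, 1) facing west
t=1 face(E) ⇒ (4, 1) facing east
t=2 move(3) ⇒ (6, 1) facing east
t=3 face(W) ⇒ (6, 1) facing west
uniquely the one of 512 3-step routes that fits.

face(E), move(3), face(W)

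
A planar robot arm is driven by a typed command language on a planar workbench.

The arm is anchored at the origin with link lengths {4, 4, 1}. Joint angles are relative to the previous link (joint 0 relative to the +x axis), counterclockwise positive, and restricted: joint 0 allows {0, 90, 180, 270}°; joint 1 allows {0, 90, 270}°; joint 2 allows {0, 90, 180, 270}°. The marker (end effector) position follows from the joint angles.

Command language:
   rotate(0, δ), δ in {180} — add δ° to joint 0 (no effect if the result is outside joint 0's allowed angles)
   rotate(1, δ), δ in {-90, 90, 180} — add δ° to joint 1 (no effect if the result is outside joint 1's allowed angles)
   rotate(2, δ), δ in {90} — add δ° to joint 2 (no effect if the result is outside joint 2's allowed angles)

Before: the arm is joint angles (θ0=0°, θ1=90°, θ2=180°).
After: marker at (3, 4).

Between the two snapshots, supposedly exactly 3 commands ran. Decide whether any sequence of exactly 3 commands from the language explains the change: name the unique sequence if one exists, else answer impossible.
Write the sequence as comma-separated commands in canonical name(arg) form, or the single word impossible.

rotate(2, 90), rotate(2, 90), rotate(2, 90)

initial: joint angles (θ0=0°, θ1=90°, θ2=180°)
step 1 (rotate(2, 90)): joint angles (θ0=0°, θ1=90°, θ2=270°)
step 2 (rotate(2, 90)): joint angles (θ0=0°, θ1=90°, θ2=0°)
step 3 (rotate(2, 90)): joint angles (θ0=0°, θ1=90°, θ2=90°)
all 125 alternatives checked — unique.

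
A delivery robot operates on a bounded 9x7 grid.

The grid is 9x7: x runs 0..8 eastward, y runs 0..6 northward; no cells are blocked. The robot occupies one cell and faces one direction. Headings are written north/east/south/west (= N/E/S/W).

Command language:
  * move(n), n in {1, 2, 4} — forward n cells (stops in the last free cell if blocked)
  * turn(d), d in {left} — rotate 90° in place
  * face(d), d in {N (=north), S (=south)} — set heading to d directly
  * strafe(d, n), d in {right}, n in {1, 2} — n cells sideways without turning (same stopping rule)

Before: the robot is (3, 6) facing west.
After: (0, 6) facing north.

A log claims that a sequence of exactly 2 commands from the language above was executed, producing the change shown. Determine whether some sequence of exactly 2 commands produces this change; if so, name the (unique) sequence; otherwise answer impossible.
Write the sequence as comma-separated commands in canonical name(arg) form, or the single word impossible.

key: cell and facing (now N) both changed — the 2 commands mix motion and turning
t0: (3, 6) facing west
step 1 (move(4)): (0, 6) facing west
step 2 (face(N)): (0, 6) facing north
no rival 2-sequence matches.

move(4), face(N)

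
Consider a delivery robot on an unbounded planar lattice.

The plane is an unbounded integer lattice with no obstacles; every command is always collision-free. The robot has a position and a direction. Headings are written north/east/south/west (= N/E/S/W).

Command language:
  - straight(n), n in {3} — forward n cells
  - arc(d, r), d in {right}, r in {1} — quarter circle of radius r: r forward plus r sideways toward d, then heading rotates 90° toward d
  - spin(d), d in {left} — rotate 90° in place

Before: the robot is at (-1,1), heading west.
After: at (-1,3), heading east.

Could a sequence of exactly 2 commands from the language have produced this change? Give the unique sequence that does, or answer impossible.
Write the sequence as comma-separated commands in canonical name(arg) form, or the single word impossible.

arc(right, 1), arc(right, 1)

key: cell and facing (now E) both changed — the 2 commands mix motion and turning
begin: at (-1,1), heading west
step 1 (arc(right, 1)): at (-2,2), heading north
step 2 (arc(right, 1)): at (-1,3), heading east
no other 2-command option fits: unique.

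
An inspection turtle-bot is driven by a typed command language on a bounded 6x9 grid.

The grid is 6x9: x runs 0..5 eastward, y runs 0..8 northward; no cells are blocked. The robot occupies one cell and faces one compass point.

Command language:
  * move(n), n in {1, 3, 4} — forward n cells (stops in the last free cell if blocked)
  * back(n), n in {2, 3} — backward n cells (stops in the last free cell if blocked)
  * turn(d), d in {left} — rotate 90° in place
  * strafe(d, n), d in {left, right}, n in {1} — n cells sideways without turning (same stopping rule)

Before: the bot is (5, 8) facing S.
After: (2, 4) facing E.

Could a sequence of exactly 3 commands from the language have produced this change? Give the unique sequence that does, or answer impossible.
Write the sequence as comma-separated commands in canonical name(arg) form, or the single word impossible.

key: running back(3) before move(4) would end elsewhere — order is forced
begin: (5, 8) facing S
[1] after move(4): (5, 4) facing S
[2] after turn(left): (5, 4) facing E
[3] after back(3): (2, 4) facing E
no rival 3-sequence matches.

move(4), turn(left), back(3)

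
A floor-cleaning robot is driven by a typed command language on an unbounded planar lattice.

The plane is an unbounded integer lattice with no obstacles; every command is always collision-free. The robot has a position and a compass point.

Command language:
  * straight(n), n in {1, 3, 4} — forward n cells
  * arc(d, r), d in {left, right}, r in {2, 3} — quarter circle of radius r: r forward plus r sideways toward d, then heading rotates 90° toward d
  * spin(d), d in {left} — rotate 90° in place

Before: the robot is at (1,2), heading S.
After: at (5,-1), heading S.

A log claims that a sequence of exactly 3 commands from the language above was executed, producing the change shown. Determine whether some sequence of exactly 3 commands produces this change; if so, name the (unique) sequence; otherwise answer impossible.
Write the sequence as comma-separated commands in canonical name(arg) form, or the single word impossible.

spin(left), straight(1), arc(right, 3)

key: running arc(right, 3) before spin(left) would end elsewhere — order is forced
t0: at (1,2), heading S
t=1 spin(left) ⇒ at (1,2), heading E
t=2 straight(1) ⇒ at (2,2), heading E
t=3 arc(right, 3) ⇒ at (5,-1), heading S
uniquely the one of 512 3-step routes that fits.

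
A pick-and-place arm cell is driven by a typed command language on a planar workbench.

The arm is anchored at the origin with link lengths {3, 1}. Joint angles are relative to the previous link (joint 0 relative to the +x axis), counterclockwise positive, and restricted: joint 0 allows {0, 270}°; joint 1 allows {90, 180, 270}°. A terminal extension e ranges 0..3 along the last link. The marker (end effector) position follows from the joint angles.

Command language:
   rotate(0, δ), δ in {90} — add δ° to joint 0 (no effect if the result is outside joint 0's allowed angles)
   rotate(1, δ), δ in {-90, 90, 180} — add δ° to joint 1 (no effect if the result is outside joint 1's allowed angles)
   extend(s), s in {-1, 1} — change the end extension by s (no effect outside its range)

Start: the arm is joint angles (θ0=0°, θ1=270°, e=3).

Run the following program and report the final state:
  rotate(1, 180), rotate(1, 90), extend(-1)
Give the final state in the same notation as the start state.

joint angles (θ0=0°, θ1=180°, e=2)

start: joint angles (θ0=0°, θ1=270°, e=3)
[1] after rotate(1, 180): joint angles (θ0=0°, θ1=90°, e=3)
[2] after rotate(1, 90): joint angles (θ0=0°, θ1=180°, e=3)
[3] after extend(-1): joint angles (θ0=0°, θ1=180°, e=2)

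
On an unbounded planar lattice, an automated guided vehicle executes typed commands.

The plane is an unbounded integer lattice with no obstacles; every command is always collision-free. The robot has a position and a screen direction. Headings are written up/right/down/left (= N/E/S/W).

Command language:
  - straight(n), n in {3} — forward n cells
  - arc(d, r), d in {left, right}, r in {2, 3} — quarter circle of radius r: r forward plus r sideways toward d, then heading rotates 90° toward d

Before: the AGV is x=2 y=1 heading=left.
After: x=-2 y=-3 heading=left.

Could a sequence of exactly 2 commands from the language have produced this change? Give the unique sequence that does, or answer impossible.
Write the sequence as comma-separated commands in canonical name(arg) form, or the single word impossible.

arc(left, 2), arc(right, 2)

key: still facing W at the end — net rotation zero over 2 steps
from: x=2 y=1 heading=left
1. arc(left, 2) → x=0 y=-1 heading=down
2. arc(right, 2) → x=-2 y=-3 heading=left
no rival 2-sequence matches.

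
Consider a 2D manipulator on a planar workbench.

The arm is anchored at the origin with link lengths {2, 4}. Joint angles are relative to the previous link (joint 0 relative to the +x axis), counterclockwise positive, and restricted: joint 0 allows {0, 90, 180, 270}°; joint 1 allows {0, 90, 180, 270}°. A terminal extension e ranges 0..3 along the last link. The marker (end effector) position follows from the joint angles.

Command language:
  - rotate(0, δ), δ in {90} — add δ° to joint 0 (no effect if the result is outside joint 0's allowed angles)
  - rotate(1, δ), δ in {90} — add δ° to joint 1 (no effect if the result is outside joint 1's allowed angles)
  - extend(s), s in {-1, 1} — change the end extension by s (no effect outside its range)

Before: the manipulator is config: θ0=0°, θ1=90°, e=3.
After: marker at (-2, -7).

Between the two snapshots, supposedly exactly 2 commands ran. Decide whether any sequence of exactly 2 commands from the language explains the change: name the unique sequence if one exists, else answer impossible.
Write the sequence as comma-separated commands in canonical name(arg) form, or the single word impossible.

rotate(0, 90), rotate(0, 90)

begin: config: θ0=0°, θ1=90°, e=3
t=1 rotate(0, 90) ⇒ config: θ0=90°, θ1=90°, e=3
t=2 rotate(0, 90) ⇒ config: θ0=180°, θ1=90°, e=3
all 16 alternatives checked — unique.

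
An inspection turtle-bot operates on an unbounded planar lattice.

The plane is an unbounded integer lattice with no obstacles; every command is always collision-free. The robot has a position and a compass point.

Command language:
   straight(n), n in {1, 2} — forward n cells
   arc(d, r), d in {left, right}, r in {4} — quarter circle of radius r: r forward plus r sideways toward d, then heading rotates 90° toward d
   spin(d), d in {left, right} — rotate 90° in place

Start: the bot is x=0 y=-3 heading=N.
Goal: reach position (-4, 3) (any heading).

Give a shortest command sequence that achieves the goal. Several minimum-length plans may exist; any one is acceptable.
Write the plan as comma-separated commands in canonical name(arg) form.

straight(2), arc(left, 4)

from: x=0 y=-3 heading=N
1. straight(2) → x=0 y=-1 heading=N
2. arc(left, 4) → x=-4 y=3 heading=W
no 1-step plan works, so 2 is optimal.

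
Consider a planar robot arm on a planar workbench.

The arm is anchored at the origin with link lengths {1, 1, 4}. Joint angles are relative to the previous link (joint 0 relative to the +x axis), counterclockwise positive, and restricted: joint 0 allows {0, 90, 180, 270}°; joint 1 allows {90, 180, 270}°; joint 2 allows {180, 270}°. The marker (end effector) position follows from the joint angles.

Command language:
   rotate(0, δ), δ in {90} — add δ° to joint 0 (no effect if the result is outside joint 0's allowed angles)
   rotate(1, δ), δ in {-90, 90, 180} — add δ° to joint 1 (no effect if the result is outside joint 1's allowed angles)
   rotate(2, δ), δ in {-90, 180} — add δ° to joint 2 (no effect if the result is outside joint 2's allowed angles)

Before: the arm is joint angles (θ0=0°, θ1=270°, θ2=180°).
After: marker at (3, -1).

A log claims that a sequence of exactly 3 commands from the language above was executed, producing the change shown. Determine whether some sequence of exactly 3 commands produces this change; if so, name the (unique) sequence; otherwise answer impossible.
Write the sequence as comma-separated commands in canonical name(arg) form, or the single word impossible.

rotate(0, 90), rotate(0, 90), rotate(0, 90)

t0: joint angles (θ0=0°, θ1=270°, θ2=180°)
[1] after rotate(0, 90): joint angles (θ0=90°, θ1=270°, θ2=180°)
[2] after rotate(0, 90): joint angles (θ0=180°, θ1=270°, θ2=180°)
[3] after rotate(0, 90): joint angles (θ0=270°, θ1=270°, θ2=180°)
all 216 alternatives checked — unique.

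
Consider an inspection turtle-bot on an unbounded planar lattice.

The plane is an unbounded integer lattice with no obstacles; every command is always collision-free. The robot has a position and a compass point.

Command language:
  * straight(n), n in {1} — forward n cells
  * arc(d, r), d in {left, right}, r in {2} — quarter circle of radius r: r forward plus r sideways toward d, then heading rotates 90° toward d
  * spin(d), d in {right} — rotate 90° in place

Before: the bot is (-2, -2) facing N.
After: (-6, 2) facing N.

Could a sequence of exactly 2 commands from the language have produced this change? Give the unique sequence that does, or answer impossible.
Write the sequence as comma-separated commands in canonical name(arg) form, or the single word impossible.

key: running arc(right, 2) before arc(left, 2) would end elsewhere — order is forced
initial: (-2, -2) facing N
t=1 arc(left, 2) ⇒ (-4, 0) facing W
t=2 arc(right, 2) ⇒ (-6, 2) facing N
no rival 2-sequence matches.

arc(left, 2), arc(right, 2)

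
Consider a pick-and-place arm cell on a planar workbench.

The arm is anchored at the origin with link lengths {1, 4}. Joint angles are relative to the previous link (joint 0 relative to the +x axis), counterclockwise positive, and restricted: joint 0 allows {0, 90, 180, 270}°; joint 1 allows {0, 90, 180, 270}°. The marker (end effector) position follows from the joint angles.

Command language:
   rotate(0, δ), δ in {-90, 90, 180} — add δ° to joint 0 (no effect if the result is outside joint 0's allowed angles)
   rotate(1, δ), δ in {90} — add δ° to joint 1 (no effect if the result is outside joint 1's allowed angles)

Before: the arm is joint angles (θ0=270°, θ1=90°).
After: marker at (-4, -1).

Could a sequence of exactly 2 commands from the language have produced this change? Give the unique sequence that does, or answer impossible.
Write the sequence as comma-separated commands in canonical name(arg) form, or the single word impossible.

from: joint angles (θ0=270°, θ1=90°)
[1] after rotate(1, 90): joint angles (θ0=270°, θ1=180°)
[2] after rotate(1, 90): joint angles (θ0=270°, θ1=270°)
no rival 2-sequence matches.

rotate(1, 90), rotate(1, 90)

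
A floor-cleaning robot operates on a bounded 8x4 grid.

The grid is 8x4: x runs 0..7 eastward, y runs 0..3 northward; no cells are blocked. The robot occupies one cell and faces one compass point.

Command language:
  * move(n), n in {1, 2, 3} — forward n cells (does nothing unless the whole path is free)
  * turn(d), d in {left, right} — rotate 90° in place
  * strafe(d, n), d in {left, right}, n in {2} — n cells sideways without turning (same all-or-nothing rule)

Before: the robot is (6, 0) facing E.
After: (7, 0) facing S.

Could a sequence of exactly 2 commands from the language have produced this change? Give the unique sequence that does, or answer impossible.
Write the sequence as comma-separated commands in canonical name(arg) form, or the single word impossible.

key: cell and facing (now S) both changed — the 2 commands mix motion and turning
from: (6, 0) facing E
t=1 move(1) ⇒ (7, 0) facing E
t=2 turn(right) ⇒ (7, 0) facing S
no other 2-command option fits: unique.

move(1), turn(right)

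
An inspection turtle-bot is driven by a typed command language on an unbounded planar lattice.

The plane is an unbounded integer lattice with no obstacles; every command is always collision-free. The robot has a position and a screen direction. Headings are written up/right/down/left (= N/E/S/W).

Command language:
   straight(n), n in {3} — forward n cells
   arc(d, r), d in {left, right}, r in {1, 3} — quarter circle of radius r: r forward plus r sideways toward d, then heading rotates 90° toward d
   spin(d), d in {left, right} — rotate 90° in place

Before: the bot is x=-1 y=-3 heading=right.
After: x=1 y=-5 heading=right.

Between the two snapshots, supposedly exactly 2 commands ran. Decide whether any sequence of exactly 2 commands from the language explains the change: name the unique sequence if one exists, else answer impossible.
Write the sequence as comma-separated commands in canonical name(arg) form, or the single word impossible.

key: running arc(left, 1) before arc(right, 1) would end elsewhere — order is forced
t0: x=-1 y=-3 heading=right
[1] after arc(right, 1): x=0 y=-4 heading=down
[2] after arc(left, 1): x=1 y=-5 heading=right
uniquely the one of 49 2-step routes that fits.

arc(right, 1), arc(left, 1)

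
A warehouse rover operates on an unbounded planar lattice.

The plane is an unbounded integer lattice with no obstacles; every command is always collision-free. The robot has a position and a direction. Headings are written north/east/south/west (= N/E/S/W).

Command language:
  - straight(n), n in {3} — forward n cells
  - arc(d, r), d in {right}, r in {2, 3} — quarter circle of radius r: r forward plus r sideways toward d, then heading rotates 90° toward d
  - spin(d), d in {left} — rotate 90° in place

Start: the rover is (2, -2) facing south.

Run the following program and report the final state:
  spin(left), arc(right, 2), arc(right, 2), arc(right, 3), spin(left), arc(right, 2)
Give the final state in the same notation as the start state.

t0: (2, -2) facing south
step 1 (spin(left)): (2, -2) facing east
step 2 (arc(right, 2)): (4, -4) facing south
step 3 (arc(right, 2)): (2, -6) facing west
step 4 (arc(right, 3)): (-1, -3) facing north
step 5 (spin(left)): (-1, -3) facing west
step 6 (arc(right, 2)): (-3, -1) facing north

(-3, -1) facing north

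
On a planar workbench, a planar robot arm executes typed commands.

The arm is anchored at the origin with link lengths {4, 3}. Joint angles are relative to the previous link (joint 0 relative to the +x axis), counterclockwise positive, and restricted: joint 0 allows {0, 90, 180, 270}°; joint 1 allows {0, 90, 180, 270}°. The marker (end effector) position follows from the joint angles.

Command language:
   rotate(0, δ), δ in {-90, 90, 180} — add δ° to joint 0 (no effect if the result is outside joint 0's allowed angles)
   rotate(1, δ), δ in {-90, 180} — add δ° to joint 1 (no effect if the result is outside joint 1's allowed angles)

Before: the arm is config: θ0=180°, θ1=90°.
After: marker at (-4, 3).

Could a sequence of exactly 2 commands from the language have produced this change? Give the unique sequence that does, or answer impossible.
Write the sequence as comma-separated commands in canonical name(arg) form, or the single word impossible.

rotate(1, -90), rotate(1, -90)

begin: config: θ0=180°, θ1=90°
1. rotate(1, -90) → config: θ0=180°, θ1=0°
2. rotate(1, -90) → config: θ0=180°, θ1=270°
no other 2-command option fits: unique.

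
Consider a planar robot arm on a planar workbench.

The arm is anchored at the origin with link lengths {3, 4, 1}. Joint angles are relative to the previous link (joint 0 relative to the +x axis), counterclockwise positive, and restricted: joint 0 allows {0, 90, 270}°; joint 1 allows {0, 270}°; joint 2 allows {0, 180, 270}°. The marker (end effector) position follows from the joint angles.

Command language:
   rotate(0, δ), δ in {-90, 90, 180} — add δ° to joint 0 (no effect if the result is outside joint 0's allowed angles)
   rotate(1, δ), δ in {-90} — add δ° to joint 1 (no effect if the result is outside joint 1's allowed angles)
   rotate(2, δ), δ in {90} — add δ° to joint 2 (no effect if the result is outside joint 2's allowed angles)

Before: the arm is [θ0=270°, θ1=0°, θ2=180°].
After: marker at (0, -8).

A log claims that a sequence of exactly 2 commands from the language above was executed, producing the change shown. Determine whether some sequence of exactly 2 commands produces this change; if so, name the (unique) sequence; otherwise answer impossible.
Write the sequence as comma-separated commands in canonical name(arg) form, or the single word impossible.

t0: [θ0=270°, θ1=0°, θ2=180°]
t=1 rotate(2, 90) ⇒ [θ0=270°, θ1=0°, θ2=270°]
t=2 rotate(2, 90) ⇒ [θ0=270°, θ1=0°, θ2=0°]
all 25 alternatives checked — unique.

rotate(2, 90), rotate(2, 90)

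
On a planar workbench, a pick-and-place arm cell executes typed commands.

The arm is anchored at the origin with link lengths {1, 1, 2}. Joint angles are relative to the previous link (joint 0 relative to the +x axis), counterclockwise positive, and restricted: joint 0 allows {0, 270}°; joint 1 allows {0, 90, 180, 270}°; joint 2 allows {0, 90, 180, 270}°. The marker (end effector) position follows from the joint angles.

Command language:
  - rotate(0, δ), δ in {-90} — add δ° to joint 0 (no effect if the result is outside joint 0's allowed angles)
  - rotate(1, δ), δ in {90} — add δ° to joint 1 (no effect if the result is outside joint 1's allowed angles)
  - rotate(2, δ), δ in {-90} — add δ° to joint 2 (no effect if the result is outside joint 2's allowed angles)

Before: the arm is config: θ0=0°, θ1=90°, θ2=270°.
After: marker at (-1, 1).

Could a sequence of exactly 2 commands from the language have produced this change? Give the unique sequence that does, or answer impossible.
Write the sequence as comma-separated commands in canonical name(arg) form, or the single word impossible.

from: config: θ0=0°, θ1=90°, θ2=270°
t=1 rotate(2, -90) ⇒ config: θ0=0°, θ1=90°, θ2=180°
t=2 rotate(2, -90) ⇒ config: θ0=0°, θ1=90°, θ2=90°
uniquely the one of 9 2-step routes that fits.

rotate(2, -90), rotate(2, -90)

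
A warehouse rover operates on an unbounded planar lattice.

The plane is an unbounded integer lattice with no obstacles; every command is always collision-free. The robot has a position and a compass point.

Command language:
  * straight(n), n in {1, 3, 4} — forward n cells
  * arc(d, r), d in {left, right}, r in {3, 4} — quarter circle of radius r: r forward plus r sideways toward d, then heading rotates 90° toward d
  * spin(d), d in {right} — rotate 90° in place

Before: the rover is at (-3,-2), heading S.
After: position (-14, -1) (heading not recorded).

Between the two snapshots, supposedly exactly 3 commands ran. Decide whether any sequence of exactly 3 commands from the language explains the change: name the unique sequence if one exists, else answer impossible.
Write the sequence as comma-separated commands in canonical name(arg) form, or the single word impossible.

key: order matters: swapping arc(right, 3) and arc(right, 4) lands elsewhere
from: at (-3,-2), heading S
step 1 (arc(right, 3)): at (-6,-5), heading W
step 2 (straight(4)): at (-10,-5), heading W
step 3 (arc(right, 4)): at (-14,-1), heading N
no other 3-command option fits: unique.

arc(right, 3), straight(4), arc(right, 4)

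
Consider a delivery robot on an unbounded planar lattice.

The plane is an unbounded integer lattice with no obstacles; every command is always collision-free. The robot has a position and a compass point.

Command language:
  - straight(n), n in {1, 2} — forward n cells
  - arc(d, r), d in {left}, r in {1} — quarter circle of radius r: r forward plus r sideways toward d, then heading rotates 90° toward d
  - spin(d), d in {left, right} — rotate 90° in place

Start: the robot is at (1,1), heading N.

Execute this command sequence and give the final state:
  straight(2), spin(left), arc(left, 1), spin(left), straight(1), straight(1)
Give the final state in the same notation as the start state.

from: at (1,1), heading N
1. straight(2) → at (1,3), heading N
2. spin(left) → at (1,3), heading W
3. arc(left, 1) → at (0,2), heading S
4. spin(left) → at (0,2), heading E
5. straight(1) → at (1,2), heading E
6. straight(1) → at (2,2), heading E

at (2,2), heading E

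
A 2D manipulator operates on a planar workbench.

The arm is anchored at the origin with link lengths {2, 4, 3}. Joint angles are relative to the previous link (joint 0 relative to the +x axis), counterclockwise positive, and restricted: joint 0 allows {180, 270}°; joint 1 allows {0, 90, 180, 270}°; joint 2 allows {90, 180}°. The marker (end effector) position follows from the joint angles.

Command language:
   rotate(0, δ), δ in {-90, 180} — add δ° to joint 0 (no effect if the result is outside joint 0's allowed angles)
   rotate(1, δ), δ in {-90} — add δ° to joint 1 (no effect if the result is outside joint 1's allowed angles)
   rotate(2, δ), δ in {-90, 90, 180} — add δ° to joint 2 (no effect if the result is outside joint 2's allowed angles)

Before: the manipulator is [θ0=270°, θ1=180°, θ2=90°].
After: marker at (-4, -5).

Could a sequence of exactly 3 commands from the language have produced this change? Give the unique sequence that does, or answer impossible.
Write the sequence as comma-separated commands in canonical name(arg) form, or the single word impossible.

initial: [θ0=270°, θ1=180°, θ2=90°]
1. rotate(1, -90) → [θ0=270°, θ1=90°, θ2=90°]
2. rotate(1, -90) → [θ0=270°, θ1=0°, θ2=90°]
3. rotate(1, -90) → [θ0=270°, θ1=270°, θ2=90°]
no other 3-command option fits: unique.

rotate(1, -90), rotate(1, -90), rotate(1, -90)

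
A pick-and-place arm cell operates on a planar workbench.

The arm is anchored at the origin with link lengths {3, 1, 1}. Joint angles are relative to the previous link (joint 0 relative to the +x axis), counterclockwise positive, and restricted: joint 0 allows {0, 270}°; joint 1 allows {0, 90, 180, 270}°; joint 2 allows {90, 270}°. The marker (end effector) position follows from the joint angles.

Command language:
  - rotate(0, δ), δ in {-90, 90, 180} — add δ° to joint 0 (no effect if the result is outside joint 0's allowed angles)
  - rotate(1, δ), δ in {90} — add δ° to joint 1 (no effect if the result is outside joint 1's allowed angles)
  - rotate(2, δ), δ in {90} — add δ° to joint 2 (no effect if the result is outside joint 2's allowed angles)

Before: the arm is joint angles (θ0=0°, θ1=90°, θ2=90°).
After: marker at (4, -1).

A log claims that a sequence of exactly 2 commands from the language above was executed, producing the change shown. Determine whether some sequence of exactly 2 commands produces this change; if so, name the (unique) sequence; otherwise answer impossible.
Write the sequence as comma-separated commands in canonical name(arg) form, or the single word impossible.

t0: joint angles (θ0=0°, θ1=90°, θ2=90°)
t=1 rotate(1, 90) ⇒ joint angles (θ0=0°, θ1=180°, θ2=90°)
t=2 rotate(1, 90) ⇒ joint angles (θ0=0°, θ1=270°, θ2=90°)
uniquely the one of 25 2-step routes that fits.

rotate(1, 90), rotate(1, 90)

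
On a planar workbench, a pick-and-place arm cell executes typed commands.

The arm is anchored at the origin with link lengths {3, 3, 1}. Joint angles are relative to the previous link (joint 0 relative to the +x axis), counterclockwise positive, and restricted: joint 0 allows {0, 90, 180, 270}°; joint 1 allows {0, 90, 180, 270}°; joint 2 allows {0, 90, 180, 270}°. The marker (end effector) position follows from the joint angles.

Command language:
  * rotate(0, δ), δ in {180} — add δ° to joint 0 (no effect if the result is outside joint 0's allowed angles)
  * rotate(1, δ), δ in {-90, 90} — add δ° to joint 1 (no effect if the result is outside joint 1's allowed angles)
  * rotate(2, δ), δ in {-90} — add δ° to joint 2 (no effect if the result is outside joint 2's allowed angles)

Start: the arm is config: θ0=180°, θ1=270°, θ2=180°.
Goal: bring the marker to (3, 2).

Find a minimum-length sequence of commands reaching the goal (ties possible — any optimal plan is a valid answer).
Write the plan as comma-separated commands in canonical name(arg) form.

from: config: θ0=180°, θ1=270°, θ2=180°
t=1 rotate(1, -90) ⇒ config: θ0=180°, θ1=180°, θ2=180°
t=2 rotate(1, -90) ⇒ config: θ0=180°, θ1=90°, θ2=180°
t=3 rotate(0, 180) ⇒ config: θ0=0°, θ1=90°, θ2=180°
minimal: 3 command(s), checked below 3.

rotate(1, -90), rotate(1, -90), rotate(0, 180)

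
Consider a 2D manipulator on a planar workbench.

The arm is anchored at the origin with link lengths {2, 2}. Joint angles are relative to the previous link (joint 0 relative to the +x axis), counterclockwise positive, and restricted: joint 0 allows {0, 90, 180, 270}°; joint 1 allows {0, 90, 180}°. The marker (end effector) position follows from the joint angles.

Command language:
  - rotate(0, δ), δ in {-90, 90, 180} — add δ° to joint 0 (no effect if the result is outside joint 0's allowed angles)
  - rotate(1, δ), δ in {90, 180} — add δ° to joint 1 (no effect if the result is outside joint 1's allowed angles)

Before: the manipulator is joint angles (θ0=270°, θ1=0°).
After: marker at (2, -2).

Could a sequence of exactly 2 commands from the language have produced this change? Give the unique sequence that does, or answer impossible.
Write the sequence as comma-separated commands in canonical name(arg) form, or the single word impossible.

rotate(1, 90), rotate(1, 180)

key: running rotate(1, 180) before rotate(1, 90) would end elsewhere — order is forced
start: joint angles (θ0=270°, θ1=0°)
1. rotate(1, 90) → joint angles (θ0=270°, θ1=90°)
2. rotate(1, 180) → joint angles (θ0=270°, θ1=90°)
no other 2-command option fits: unique.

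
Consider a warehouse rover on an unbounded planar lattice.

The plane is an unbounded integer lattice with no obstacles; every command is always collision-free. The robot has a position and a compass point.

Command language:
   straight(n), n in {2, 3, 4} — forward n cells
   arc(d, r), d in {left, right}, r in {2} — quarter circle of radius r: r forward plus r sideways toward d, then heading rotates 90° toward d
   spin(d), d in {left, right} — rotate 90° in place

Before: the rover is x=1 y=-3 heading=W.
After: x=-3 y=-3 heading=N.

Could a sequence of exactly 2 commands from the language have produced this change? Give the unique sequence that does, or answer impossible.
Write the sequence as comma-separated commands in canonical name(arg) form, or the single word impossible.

straight(4), spin(right)

key: cell and facing (now N) both changed — the 2 commands mix motion and turning
initial: x=1 y=-3 heading=W
step 1 (straight(4)): x=-3 y=-3 heading=W
step 2 (spin(right)): x=-3 y=-3 heading=N
no rival 2-sequence matches.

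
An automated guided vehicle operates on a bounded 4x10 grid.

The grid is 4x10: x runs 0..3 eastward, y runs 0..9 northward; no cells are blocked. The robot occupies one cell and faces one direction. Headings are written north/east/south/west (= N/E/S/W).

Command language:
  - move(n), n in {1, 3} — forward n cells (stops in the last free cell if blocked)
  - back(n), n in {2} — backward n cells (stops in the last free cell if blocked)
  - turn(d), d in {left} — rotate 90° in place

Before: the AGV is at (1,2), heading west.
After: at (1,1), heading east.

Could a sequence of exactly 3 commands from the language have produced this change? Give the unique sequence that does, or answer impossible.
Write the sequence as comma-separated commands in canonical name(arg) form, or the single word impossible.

turn(left), move(1), turn(left)

key: cell and facing (now E) both changed — the 3 commands mix motion and turning
start: at (1,2), heading west
step 1 (turn(left)): at (1,2), heading south
step 2 (move(1)): at (1,1), heading south
step 3 (turn(left)): at (1,1), heading east
uniquely the one of 64 3-step routes that fits.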